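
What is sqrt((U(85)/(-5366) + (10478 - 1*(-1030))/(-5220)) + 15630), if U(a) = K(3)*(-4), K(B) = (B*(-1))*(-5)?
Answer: sqrt(21287167959477315)/1167105 ≈ 125.01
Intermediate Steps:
K(B) = 5*B (K(B) = -B*(-5) = 5*B)
U(a) = -60 (U(a) = (5*3)*(-4) = 15*(-4) = -60)
sqrt((U(85)/(-5366) + (10478 - 1*(-1030))/(-5220)) + 15630) = sqrt((-60/(-5366) + (10478 - 1*(-1030))/(-5220)) + 15630) = sqrt((-60*(-1/5366) + (10478 + 1030)*(-1/5220)) + 15630) = sqrt((30/2683 + 11508*(-1/5220)) + 15630) = sqrt((30/2683 - 959/435) + 15630) = sqrt(-2559947/1167105 + 15630) = sqrt(18239291203/1167105) = sqrt(21287167959477315)/1167105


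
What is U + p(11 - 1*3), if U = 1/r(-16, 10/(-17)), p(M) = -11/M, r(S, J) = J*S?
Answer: -203/160 ≈ -1.2687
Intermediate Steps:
U = 17/160 (U = 1/((10/(-17))*(-16)) = 1/((10*(-1/17))*(-16)) = 1/(-10/17*(-16)) = 1/(160/17) = 17/160 ≈ 0.10625)
U + p(11 - 1*3) = 17/160 - 11/(11 - 1*3) = 17/160 - 11/(11 - 3) = 17/160 - 11/8 = -203/160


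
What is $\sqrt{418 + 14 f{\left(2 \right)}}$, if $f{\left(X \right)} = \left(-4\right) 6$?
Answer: $\sqrt{82} \approx 9.0554$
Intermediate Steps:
$f{\left(X \right)} = -24$
$\sqrt{418 + 14 f{\left(2 \right)}} = \sqrt{418 + 14 \left(-24\right)} = \sqrt{418 - 336} = \sqrt{82}$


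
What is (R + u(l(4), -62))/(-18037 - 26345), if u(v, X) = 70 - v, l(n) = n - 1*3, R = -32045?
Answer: 15988/22191 ≈ 0.72047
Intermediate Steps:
l(n) = -3 + n (l(n) = n - 3 = -3 + n)
(R + u(l(4), -62))/(-18037 - 26345) = (-32045 + (70 - (-3 + 4)))/(-18037 - 26345) = (-32045 + (70 - 1*1))/(-44382) = (-32045 + (70 - 1))*(-1/44382) = (-32045 + 69)*(-1/44382) = -31976*(-1/44382) = 15988/22191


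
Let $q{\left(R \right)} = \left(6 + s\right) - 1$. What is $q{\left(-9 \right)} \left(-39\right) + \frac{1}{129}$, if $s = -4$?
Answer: $- \frac{5030}{129} \approx -38.992$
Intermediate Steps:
$q{\left(R \right)} = 1$ ($q{\left(R \right)} = \left(6 - 4\right) - 1 = 2 - 1 = 1$)
$q{\left(-9 \right)} \left(-39\right) + \frac{1}{129} = 1 \left(-39\right) + \frac{1}{129} = -39 + \frac{1}{129} = - \frac{5030}{129}$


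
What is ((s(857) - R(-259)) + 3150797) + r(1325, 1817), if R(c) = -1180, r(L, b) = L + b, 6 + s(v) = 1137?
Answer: 3156250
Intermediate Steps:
s(v) = 1131 (s(v) = -6 + 1137 = 1131)
((s(857) - R(-259)) + 3150797) + r(1325, 1817) = ((1131 - 1*(-1180)) + 3150797) + (1325 + 1817) = ((1131 + 1180) + 3150797) + 3142 = (2311 + 3150797) + 3142 = 3153108 + 3142 = 3156250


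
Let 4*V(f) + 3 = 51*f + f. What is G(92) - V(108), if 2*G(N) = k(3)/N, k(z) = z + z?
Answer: -32274/23 ≈ -1403.2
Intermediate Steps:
k(z) = 2*z
G(N) = 3/N (G(N) = ((2*3)/N)/2 = (6/N)/2 = 3/N)
V(f) = -¾ + 13*f (V(f) = -¾ + (51*f + f)/4 = -¾ + (52*f)/4 = -¾ + 13*f)
G(92) - V(108) = 3/92 - (-¾ + 13*108) = 3*(1/92) - (-¾ + 1404) = 3/92 - 1*5613/4 = 3/92 - 5613/4 = -32274/23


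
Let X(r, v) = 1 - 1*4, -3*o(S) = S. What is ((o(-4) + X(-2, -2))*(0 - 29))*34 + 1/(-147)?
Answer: 80523/49 ≈ 1643.3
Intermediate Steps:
o(S) = -S/3
X(r, v) = -3 (X(r, v) = 1 - 4 = -3)
((o(-4) + X(-2, -2))*(0 - 29))*34 + 1/(-147) = ((-⅓*(-4) - 3)*(0 - 29))*34 + 1/(-147) = ((4/3 - 3)*(-29))*34 - 1/147 = -5/3*(-29)*34 - 1/147 = (145/3)*34 - 1/147 = 4930/3 - 1/147 = 80523/49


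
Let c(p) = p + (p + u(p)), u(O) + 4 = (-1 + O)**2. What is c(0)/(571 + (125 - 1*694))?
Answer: -3/2 ≈ -1.5000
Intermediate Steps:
u(O) = -4 + (-1 + O)**2
c(p) = -4 + (-1 + p)**2 + 2*p (c(p) = p + (p + (-4 + (-1 + p)**2)) = p + (-4 + p + (-1 + p)**2) = -4 + (-1 + p)**2 + 2*p)
c(0)/(571 + (125 - 1*694)) = (-3 + 0**2)/(571 + (125 - 1*694)) = (-3 + 0)/(571 + (125 - 694)) = -3/(571 - 569) = -3/2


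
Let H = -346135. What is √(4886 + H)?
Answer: I*√341249 ≈ 584.17*I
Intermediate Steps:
√(4886 + H) = √(4886 - 346135) = √(-341249) = I*√341249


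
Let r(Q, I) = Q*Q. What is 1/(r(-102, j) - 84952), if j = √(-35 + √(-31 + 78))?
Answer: -1/74548 ≈ -1.3414e-5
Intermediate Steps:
j = √(-35 + √47) ≈ 5.3051*I
r(Q, I) = Q²
1/(r(-102, j) - 84952) = 1/((-102)² - 84952) = 1/(10404 - 84952) = 1/(-74548) = -1/74548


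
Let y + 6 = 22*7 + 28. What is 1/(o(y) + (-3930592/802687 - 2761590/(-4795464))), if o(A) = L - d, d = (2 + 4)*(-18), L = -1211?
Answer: -641542768628/710393727137077 ≈ -0.00090308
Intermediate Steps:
y = 176 (y = -6 + (22*7 + 28) = -6 + (154 + 28) = -6 + 182 = 176)
d = -108 (d = 6*(-18) = -108)
o(A) = -1103 (o(A) = -1211 - 1*(-108) = -1211 + 108 = -1103)
1/(o(y) + (-3930592/802687 - 2761590/(-4795464))) = 1/(-1103 + (-3930592/802687 - 2761590/(-4795464))) = 1/(-1103 + (-3930592*1/802687 - 2761590*(-1/4795464))) = 1/(-1103 + (-3930592/802687 + 460265/799244)) = 1/(-1103 - 2772053340393/641542768628) = 1/(-710393727137077/641542768628) = -641542768628/710393727137077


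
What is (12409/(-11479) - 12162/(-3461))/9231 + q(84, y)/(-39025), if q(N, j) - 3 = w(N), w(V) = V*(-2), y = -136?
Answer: 12856743712682/2862380163515145 ≈ 0.0044916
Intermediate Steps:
w(V) = -2*V
q(N, j) = 3 - 2*N
(12409/(-11479) - 12162/(-3461))/9231 + q(84, y)/(-39025) = (12409/(-11479) - 12162/(-3461))/9231 + (3 - 2*84)/(-39025) = (12409*(-1/11479) - 12162*(-1/3461))*(1/9231) + (3 - 168)*(-1/39025) = (-12409/11479 + 12162/3461)*(1/9231) - 165*(-1/39025) = (96660049/39728819)*(1/9231) + 33/7805 = 96660049/366736728189 + 33/7805 = 12856743712682/2862380163515145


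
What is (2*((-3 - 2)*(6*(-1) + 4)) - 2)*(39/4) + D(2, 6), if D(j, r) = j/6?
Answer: 1055/6 ≈ 175.83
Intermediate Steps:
D(j, r) = j/6 (D(j, r) = j*(⅙) = j/6)
(2*((-3 - 2)*(6*(-1) + 4)) - 2)*(39/4) + D(2, 6) = (2*((-3 - 2)*(6*(-1) + 4)) - 2)*(39/4) + (⅙)*2 = (2*(-5*(-6 + 4)) - 2)*(39*(¼)) + ⅓ = (2*(-5*(-2)) - 2)*(39/4) + ⅓ = (2*10 - 2)*(39/4) + ⅓ = (20 - 2)*(39/4) + ⅓ = 18*(39/4) + ⅓ = 351/2 + ⅓ = 1055/6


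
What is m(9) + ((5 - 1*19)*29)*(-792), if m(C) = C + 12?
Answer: 321573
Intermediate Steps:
m(C) = 12 + C
m(9) + ((5 - 1*19)*29)*(-792) = (12 + 9) + ((5 - 1*19)*29)*(-792) = 21 + ((5 - 19)*29)*(-792) = 21 - 14*29*(-792) = 21 - 406*(-792) = 21 + 321552 = 321573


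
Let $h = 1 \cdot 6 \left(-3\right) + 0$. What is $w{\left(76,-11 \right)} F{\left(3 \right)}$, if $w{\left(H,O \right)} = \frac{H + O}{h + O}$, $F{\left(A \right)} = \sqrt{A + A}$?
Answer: $- \frac{65 \sqrt{6}}{29} \approx -5.4902$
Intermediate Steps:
$F{\left(A \right)} = \sqrt{2} \sqrt{A}$ ($F{\left(A \right)} = \sqrt{2 A} = \sqrt{2} \sqrt{A}$)
$h = -18$ ($h = 6 \left(-3\right) + 0 = -18 + 0 = -18$)
$w{\left(H,O \right)} = \frac{H + O}{-18 + O}$
$w{\left(76,-11 \right)} F{\left(3 \right)} = \frac{76 - 11}{-18 - 11} \sqrt{2} \sqrt{3} = \frac{1}{-29} \cdot 65 \sqrt{6} = \left(- \frac{1}{29}\right) 65 \sqrt{6} = - \frac{65 \sqrt{6}}{29}$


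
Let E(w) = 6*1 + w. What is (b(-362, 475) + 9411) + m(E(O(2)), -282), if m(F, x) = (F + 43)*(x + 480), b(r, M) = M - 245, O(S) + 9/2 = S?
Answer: 18848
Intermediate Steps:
O(S) = -9/2 + S
b(r, M) = -245 + M
E(w) = 6 + w
m(F, x) = (43 + F)*(480 + x)
(b(-362, 475) + 9411) + m(E(O(2)), -282) = ((-245 + 475) + 9411) + (20640 + 43*(-282) + 480*(6 + (-9/2 + 2)) + (6 + (-9/2 + 2))*(-282)) = (230 + 9411) + (20640 - 12126 + 480*(6 - 5/2) + (6 - 5/2)*(-282)) = 9641 + (20640 - 12126 + 480*(7/2) + (7/2)*(-282)) = 9641 + (20640 - 12126 + 1680 - 987) = 9641 + 9207 = 18848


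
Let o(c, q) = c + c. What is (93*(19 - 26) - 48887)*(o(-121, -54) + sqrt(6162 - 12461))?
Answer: 11988196 - 49538*I*sqrt(6299) ≈ 1.1988e+7 - 3.9316e+6*I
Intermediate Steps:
o(c, q) = 2*c
(93*(19 - 26) - 48887)*(o(-121, -54) + sqrt(6162 - 12461)) = (93*(19 - 26) - 48887)*(2*(-121) + sqrt(6162 - 12461)) = (93*(-7) - 48887)*(-242 + sqrt(-6299)) = (-651 - 48887)*(-242 + I*sqrt(6299)) = -49538*(-242 + I*sqrt(6299)) = 11988196 - 49538*I*sqrt(6299)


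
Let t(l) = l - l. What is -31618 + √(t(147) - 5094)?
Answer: -31618 + 3*I*√566 ≈ -31618.0 + 71.372*I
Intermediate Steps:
t(l) = 0
-31618 + √(t(147) - 5094) = -31618 + √(0 - 5094) = -31618 + √(-5094) = -31618 + 3*I*√566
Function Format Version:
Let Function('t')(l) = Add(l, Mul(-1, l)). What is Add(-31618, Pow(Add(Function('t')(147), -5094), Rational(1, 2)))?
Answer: Add(-31618, Mul(3, I, Pow(566, Rational(1, 2)))) ≈ Add(-31618., Mul(71.372, I))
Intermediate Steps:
Function('t')(l) = 0
Add(-31618, Pow(Add(Function('t')(147), -5094), Rational(1, 2))) = Add(-31618, Pow(Add(0, -5094), Rational(1, 2))) = Add(-31618, Pow(-5094, Rational(1, 2))) = Add(-31618, Mul(3, I, Pow(566, Rational(1, 2))))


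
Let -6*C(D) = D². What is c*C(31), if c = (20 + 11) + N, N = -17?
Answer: -6727/3 ≈ -2242.3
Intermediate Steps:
c = 14 (c = (20 + 11) - 17 = 31 - 17 = 14)
C(D) = -D²/6
c*C(31) = 14*(-⅙*31²) = 14*(-⅙*961) = 14*(-961/6) = -6727/3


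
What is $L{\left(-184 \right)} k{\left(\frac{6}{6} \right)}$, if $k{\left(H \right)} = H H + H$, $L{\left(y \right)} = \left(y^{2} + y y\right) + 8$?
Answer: $135440$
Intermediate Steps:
$L{\left(y \right)} = 8 + 2 y^{2}$ ($L{\left(y \right)} = \left(y^{2} + y^{2}\right) + 8 = 2 y^{2} + 8 = 8 + 2 y^{2}$)
$k{\left(H \right)} = H + H^{2}$ ($k{\left(H \right)} = H^{2} + H = H + H^{2}$)
$L{\left(-184 \right)} k{\left(\frac{6}{6} \right)} = \left(8 + 2 \left(-184\right)^{2}\right) \frac{6}{6} \left(1 + \frac{6}{6}\right) = \left(8 + 2 \cdot 33856\right) 6 \cdot \frac{1}{6} \left(1 + 6 \cdot \frac{1}{6}\right) = \left(8 + 67712\right) 1 \left(1 + 1\right) = 67720 \cdot 1 \cdot 2 = 67720 \cdot 2 = 135440$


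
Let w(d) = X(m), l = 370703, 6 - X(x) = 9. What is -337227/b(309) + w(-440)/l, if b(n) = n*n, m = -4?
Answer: -41670449008/11798364381 ≈ -3.5319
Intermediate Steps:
X(x) = -3 (X(x) = 6 - 1*9 = 6 - 9 = -3)
w(d) = -3
b(n) = n**2
-337227/b(309) + w(-440)/l = -337227/(309**2) - 3/370703 = -337227/95481 - 3*1/370703 = -337227*1/95481 - 3/370703 = -112409/31827 - 3/370703 = -41670449008/11798364381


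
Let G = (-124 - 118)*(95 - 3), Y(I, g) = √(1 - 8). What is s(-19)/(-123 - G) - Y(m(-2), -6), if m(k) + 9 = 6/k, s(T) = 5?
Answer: 5/22141 - I*√7 ≈ 0.00022583 - 2.6458*I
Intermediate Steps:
m(k) = -9 + 6/k
Y(I, g) = I*√7 (Y(I, g) = √(-7) = I*√7)
G = -22264 (G = -242*92 = -22264)
s(-19)/(-123 - G) - Y(m(-2), -6) = 5/(-123 - 1*(-22264)) - I*√7 = 5/(-123 + 22264) - I*√7 = 5/22141 - I*√7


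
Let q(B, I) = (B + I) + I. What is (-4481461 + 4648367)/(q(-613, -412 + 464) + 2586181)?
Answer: 83453/1292836 ≈ 0.064550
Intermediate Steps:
q(B, I) = B + 2*I
(-4481461 + 4648367)/(q(-613, -412 + 464) + 2586181) = (-4481461 + 4648367)/((-613 + 2*(-412 + 464)) + 2586181) = 166906/((-613 + 2*52) + 2586181) = 166906/((-613 + 104) + 2586181) = 166906/(-509 + 2586181) = 166906/2585672 = 166906*(1/2585672) = 83453/1292836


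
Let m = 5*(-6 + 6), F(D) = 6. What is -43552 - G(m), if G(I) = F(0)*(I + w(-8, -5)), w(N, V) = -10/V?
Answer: -43564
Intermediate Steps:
m = 0 (m = 5*0 = 0)
G(I) = 12 + 6*I (G(I) = 6*(I - 10/(-5)) = 6*(I - 10*(-⅕)) = 6*(I + 2) = 6*(2 + I) = 12 + 6*I)
-43552 - G(m) = -43552 - (12 + 6*0) = -43552 - (12 + 0) = -43552 - 1*12 = -43552 - 12 = -43564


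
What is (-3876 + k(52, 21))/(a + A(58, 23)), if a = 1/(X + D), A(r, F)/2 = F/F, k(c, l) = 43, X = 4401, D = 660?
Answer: -19398813/10123 ≈ -1916.3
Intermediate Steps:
A(r, F) = 2 (A(r, F) = 2*(F/F) = 2*1 = 2)
a = 1/5061 (a = 1/(4401 + 660) = 1/5061 ≈ 0.00019759)
(-3876 + k(52, 21))/(a + A(58, 23)) = (-3876 + 43)/(1/5061 + 2) = -3833/10123/5061 = -3833*5061/10123 = -19398813/10123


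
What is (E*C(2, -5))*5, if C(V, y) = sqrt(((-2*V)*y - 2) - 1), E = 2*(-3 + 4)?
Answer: 10*sqrt(17) ≈ 41.231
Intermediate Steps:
E = 2 (E = 2*1 = 2)
C(V, y) = sqrt(-3 - 2*V*y) (C(V, y) = sqrt((-2*V*y - 2) - 1) = sqrt((-2 - 2*V*y) - 1) = sqrt(-3 - 2*V*y))
(E*C(2, -5))*5 = (2*sqrt(-3 - 2*2*(-5)))*5 = (2*sqrt(-3 + 20))*5 = (2*sqrt(17))*5 = 10*sqrt(17)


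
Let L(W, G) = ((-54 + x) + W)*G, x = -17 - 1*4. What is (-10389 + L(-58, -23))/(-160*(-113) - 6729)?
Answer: -7330/11351 ≈ -0.64576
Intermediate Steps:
x = -21 (x = -17 - 4 = -21)
L(W, G) = G*(-75 + W) (L(W, G) = ((-54 - 21) + W)*G = (-75 + W)*G = G*(-75 + W))
(-10389 + L(-58, -23))/(-160*(-113) - 6729) = (-10389 - 23*(-75 - 58))/(-160*(-113) - 6729) = (-10389 - 23*(-133))/(18080 - 6729) = (-10389 + 3059)/11351 = -7330*1/11351 = -7330/11351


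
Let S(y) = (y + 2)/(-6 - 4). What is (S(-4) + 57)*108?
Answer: 30888/5 ≈ 6177.6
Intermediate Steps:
S(y) = -1/5 - y/10 (S(y) = (2 + y)/(-10) = (2 + y)*(-1/10) = -1/5 - y/10)
(S(-4) + 57)*108 = ((-1/5 - 1/10*(-4)) + 57)*108 = ((-1/5 + 2/5) + 57)*108 = (1/5 + 57)*108 = (286/5)*108 = 30888/5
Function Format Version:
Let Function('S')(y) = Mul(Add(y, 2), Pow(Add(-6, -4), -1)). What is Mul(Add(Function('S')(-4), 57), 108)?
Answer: Rational(30888, 5) ≈ 6177.6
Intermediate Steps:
Function('S')(y) = Add(Rational(-1, 5), Mul(Rational(-1, 10), y)) (Function('S')(y) = Mul(Add(2, y), Pow(-10, -1)) = Mul(Add(2, y), Rational(-1, 10)) = Add(Rational(-1, 5), Mul(Rational(-1, 10), y)))
Mul(Add(Function('S')(-4), 57), 108) = Mul(Add(Add(Rational(-1, 5), Mul(Rational(-1, 10), -4)), 57), 108) = Mul(Add(Add(Rational(-1, 5), Rational(2, 5)), 57), 108) = Mul(Add(Rational(1, 5), 57), 108) = Mul(Rational(286, 5), 108) = Rational(30888, 5)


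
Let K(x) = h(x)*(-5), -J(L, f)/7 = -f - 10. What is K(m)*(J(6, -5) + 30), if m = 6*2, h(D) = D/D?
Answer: -325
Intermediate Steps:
h(D) = 1
m = 12
J(L, f) = 70 + 7*f (J(L, f) = -7*(-f - 10) = -7*(-10 - f) = 70 + 7*f)
K(x) = -5 (K(x) = 1*(-5) = -5)
K(m)*(J(6, -5) + 30) = -5*((70 + 7*(-5)) + 30) = -5*((70 - 35) + 30) = -5*(35 + 30) = -5*65 = -325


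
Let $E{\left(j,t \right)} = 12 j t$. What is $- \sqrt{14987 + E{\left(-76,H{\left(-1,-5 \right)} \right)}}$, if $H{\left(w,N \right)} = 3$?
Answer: $- \sqrt{12251} \approx -110.68$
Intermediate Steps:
$E{\left(j,t \right)} = 12 j t$
$- \sqrt{14987 + E{\left(-76,H{\left(-1,-5 \right)} \right)}} = - \sqrt{14987 + 12 \left(-76\right) 3} = - \sqrt{14987 - 2736} = - \sqrt{12251}$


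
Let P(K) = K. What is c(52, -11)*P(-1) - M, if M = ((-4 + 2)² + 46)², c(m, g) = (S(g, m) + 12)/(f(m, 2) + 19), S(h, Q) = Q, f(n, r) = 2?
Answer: -52564/21 ≈ -2503.0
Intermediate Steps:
c(m, g) = 4/7 + m/21 (c(m, g) = (m + 12)/(2 + 19) = (12 + m)/21 = (12 + m)*(1/21) = 4/7 + m/21)
M = 2500 (M = ((-2)² + 46)² = (4 + 46)² = 50² = 2500)
c(52, -11)*P(-1) - M = (4/7 + (1/21)*52)*(-1) - 1*2500 = (4/7 + 52/21)*(-1) - 2500 = (64/21)*(-1) - 2500 = -64/21 - 2500 = -52564/21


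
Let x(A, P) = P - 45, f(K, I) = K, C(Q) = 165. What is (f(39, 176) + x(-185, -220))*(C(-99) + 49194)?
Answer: -11155134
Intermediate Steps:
x(A, P) = -45 + P
(f(39, 176) + x(-185, -220))*(C(-99) + 49194) = (39 + (-45 - 220))*(165 + 49194) = (39 - 265)*49359 = -226*49359 = -11155134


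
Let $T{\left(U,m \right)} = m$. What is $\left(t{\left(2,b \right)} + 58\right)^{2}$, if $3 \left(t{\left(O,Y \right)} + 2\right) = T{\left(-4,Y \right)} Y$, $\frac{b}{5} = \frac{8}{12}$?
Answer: $\frac{2598544}{729} \approx 3564.5$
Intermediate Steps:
$b = \frac{10}{3}$ ($b = 5 \cdot \frac{8}{12} = 5 \cdot 8 \cdot \frac{1}{12} = 5 \cdot \frac{2}{3} = \frac{10}{3} \approx 3.3333$)
$t{\left(O,Y \right)} = -2 + \frac{Y^{2}}{3}$ ($t{\left(O,Y \right)} = -2 + \frac{Y Y}{3} = -2 + \frac{Y^{2}}{3}$)
$\left(t{\left(2,b \right)} + 58\right)^{2} = \left(\left(-2 + \frac{\left(\frac{10}{3}\right)^{2}}{3}\right) + 58\right)^{2} = \left(\left(-2 + \frac{1}{3} \cdot \frac{100}{9}\right) + 58\right)^{2} = \left(\left(-2 + \frac{100}{27}\right) + 58\right)^{2} = \left(\frac{46}{27} + 58\right)^{2} = \left(\frac{1612}{27}\right)^{2} = \frac{2598544}{729}$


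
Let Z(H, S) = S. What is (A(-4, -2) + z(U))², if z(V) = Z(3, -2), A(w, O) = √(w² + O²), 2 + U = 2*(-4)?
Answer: 24 - 8*√5 ≈ 6.1115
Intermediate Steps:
U = -10 (U = -2 + 2*(-4) = -2 - 8 = -10)
A(w, O) = √(O² + w²)
z(V) = -2
(A(-4, -2) + z(U))² = (√((-2)² + (-4)²) - 2)² = (√(4 + 16) - 2)² = (√20 - 2)² = (2*√5 - 2)² = (-2 + 2*√5)²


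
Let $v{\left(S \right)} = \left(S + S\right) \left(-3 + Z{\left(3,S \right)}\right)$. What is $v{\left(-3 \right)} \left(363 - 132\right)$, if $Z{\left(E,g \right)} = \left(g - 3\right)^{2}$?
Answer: $-45738$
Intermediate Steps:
$Z{\left(E,g \right)} = \left(-3 + g\right)^{2}$
$v{\left(S \right)} = 2 S \left(-3 + \left(-3 + S\right)^{2}\right)$ ($v{\left(S \right)} = \left(S + S\right) \left(-3 + \left(-3 + S\right)^{2}\right) = 2 S \left(-3 + \left(-3 + S\right)^{2}\right)$)
$v{\left(-3 \right)} \left(363 - 132\right) = 2 \left(-3\right) \left(-3 + \left(-3 - 3\right)^{2}\right) \left(363 - 132\right) = 2 \left(-3\right) \left(-3 + \left(-6\right)^{2}\right) 231 = 2 \left(-3\right) \left(-3 + 36\right) 231 = 2 \left(-3\right) 33 \cdot 231 = \left(-198\right) 231 = -45738$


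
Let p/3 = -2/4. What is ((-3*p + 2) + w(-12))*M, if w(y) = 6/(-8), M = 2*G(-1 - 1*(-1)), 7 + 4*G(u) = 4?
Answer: -69/8 ≈ -8.6250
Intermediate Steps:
G(u) = -¾ (G(u) = -7/4 + (¼)*4 = -7/4 + 1 = -¾)
M = -3/2 (M = 2*(-¾) = -3/2 ≈ -1.5000)
p = -3/2 (p = 3*(-2/4) = 3*(-2*¼) = 3*(-½) = -3/2 ≈ -1.5000)
w(y) = -¾ (w(y) = 6*(-⅛) = -¾)
((-3*p + 2) + w(-12))*M = ((-3*(-3/2) + 2) - ¾)*(-3/2) = ((9/2 + 2) - ¾)*(-3/2) = (13/2 - ¾)*(-3/2) = (23/4)*(-3/2) = -69/8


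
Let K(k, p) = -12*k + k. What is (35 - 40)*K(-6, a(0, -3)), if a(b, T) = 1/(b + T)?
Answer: -330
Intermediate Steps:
a(b, T) = 1/(T + b)
K(k, p) = -11*k
(35 - 40)*K(-6, a(0, -3)) = (35 - 40)*(-11*(-6)) = -5*66 = -330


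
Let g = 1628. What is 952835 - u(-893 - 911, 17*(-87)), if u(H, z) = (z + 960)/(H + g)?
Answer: 167698441/176 ≈ 9.5283e+5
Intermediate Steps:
u(H, z) = (960 + z)/(1628 + H) (u(H, z) = (z + 960)/(H + 1628) = (960 + z)/(1628 + H))
952835 - u(-893 - 911, 17*(-87)) = 952835 - (960 + 17*(-87))/(1628 + (-893 - 911)) = 952835 - (960 - 1479)/(1628 - 1804) = 952835 - (-519)/(-176) = 952835 - (-1)*(-519)/176 = 952835 - 1*519/176 = 952835 - 519/176 = 167698441/176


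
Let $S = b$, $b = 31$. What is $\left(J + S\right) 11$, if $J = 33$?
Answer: $704$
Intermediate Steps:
$S = 31$
$\left(J + S\right) 11 = \left(33 + 31\right) 11 = 64 \cdot 11 = 704$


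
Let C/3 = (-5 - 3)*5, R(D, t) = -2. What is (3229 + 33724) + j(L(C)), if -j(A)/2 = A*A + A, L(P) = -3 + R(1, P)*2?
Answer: 36869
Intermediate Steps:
C = -120 (C = 3*((-5 - 3)*5) = 3*(-8*5) = 3*(-40) = -120)
L(P) = -7 (L(P) = -3 - 2*2 = -3 - 4 = -7)
j(A) = -2*A - 2*A**2 (j(A) = -2*(A*A + A) = -2*(A**2 + A) = -2*(A + A**2) = -2*A - 2*A**2)
(3229 + 33724) + j(L(C)) = (3229 + 33724) - 2*(-7)*(1 - 7) = 36953 - 2*(-7)*(-6) = 36953 - 84 = 36869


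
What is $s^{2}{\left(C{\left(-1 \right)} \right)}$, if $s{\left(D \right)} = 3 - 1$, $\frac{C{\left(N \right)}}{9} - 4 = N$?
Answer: $4$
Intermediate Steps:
$C{\left(N \right)} = 36 + 9 N$
$s{\left(D \right)} = 2$ ($s{\left(D \right)} = 3 - 1 = 2$)
$s^{2}{\left(C{\left(-1 \right)} \right)} = 2^{2} = 4$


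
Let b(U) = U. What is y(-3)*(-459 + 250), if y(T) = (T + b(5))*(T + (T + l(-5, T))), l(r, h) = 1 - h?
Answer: 836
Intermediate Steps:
y(T) = (1 + T)*(5 + T) (y(T) = (T + 5)*(T + (T + (1 - T))) = (5 + T)*(T + 1) = (5 + T)*(1 + T) = (1 + T)*(5 + T))
y(-3)*(-459 + 250) = (5 + (-3)² + 6*(-3))*(-459 + 250) = (5 + 9 - 18)*(-209) = -4*(-209) = 836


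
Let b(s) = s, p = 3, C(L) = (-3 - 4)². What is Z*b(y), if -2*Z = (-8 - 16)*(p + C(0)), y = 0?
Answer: 0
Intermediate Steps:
C(L) = 49 (C(L) = (-7)² = 49)
Z = 624 (Z = -(-8 - 16)*(3 + 49)/2 = -(-12)*52 = -½*(-1248) = 624)
Z*b(y) = 624*0 = 0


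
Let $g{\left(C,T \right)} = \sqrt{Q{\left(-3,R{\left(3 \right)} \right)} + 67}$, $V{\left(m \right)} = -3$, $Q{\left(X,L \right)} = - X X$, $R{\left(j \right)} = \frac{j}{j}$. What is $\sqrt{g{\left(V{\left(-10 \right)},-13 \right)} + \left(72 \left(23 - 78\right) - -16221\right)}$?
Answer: $\sqrt{12261 + \sqrt{58}} \approx 110.76$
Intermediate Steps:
$R{\left(j \right)} = 1$
$Q{\left(X,L \right)} = - X^{2}$
$g{\left(C,T \right)} = \sqrt{58}$ ($g{\left(C,T \right)} = \sqrt{- \left(-3\right)^{2} + 67} = \sqrt{\left(-1\right) 9 + 67} = \sqrt{-9 + 67} = \sqrt{58}$)
$\sqrt{g{\left(V{\left(-10 \right)},-13 \right)} + \left(72 \left(23 - 78\right) - -16221\right)} = \sqrt{\sqrt{58} + \left(72 \left(23 - 78\right) - -16221\right)} = \sqrt{\sqrt{58} + \left(72 \left(-55\right) + 16221\right)} = \sqrt{\sqrt{58} + \left(-3960 + 16221\right)} = \sqrt{\sqrt{58} + 12261} = \sqrt{12261 + \sqrt{58}}$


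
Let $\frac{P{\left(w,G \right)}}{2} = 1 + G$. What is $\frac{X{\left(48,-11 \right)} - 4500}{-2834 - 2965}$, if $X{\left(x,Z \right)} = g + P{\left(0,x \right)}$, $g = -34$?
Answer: $\frac{4436}{5799} \approx 0.76496$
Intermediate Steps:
$P{\left(w,G \right)} = 2 + 2 G$ ($P{\left(w,G \right)} = 2 \left(1 + G\right) = 2 + 2 G$)
$X{\left(x,Z \right)} = -32 + 2 x$ ($X{\left(x,Z \right)} = -34 + \left(2 + 2 x\right) = -32 + 2 x$)
$\frac{X{\left(48,-11 \right)} - 4500}{-2834 - 2965} = \frac{\left(-32 + 2 \cdot 48\right) - 4500}{-2834 - 2965} = \frac{\left(-32 + 96\right) - 4500}{-5799} = \left(64 - 4500\right) \left(- \frac{1}{5799}\right) = \left(-4436\right) \left(- \frac{1}{5799}\right) = \frac{4436}{5799}$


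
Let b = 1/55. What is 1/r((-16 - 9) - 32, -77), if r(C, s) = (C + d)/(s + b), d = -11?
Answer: 2117/1870 ≈ 1.1321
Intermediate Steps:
b = 1/55 ≈ 0.018182
r(C, s) = (-11 + C)/(1/55 + s) (r(C, s) = (C - 11)/(s + 1/55) = (-11 + C)/(1/55 + s))
1/r((-16 - 9) - 32, -77) = 1/(55*(-11 + ((-16 - 9) - 32))/(1 + 55*(-77))) = 1/(55*(-11 + (-25 - 32))/(1 - 4235)) = 1/(55*(-11 - 57)/(-4234)) = 1/(55*(-1/4234)*(-68)) = 1/(1870/2117) = 2117/1870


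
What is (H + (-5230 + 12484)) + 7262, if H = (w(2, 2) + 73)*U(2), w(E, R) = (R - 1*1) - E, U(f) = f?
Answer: 14660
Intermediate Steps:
w(E, R) = -1 + R - E (w(E, R) = (R - 1) - E = (-1 + R) - E = -1 + R - E)
H = 144 (H = ((-1 + 2 - 1*2) + 73)*2 = ((-1 + 2 - 2) + 73)*2 = (-1 + 73)*2 = 72*2 = 144)
(H + (-5230 + 12484)) + 7262 = (144 + (-5230 + 12484)) + 7262 = (144 + 7254) + 7262 = 7398 + 7262 = 14660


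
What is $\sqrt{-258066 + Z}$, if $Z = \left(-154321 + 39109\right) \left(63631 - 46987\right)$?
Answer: $3 i \sqrt{213094066} \approx 43793.0 i$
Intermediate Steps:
$Z = -1917588528$ ($Z = \left(-115212\right) 16644 = -1917588528$)
$\sqrt{-258066 + Z} = \sqrt{-258066 - 1917588528} = \sqrt{-1917846594} = 3 i \sqrt{213094066}$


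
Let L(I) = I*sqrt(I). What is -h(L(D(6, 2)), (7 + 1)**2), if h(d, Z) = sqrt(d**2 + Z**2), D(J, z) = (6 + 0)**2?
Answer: -8*sqrt(793) ≈ -225.28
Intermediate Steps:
D(J, z) = 36 (D(J, z) = 6**2 = 36)
L(I) = I**(3/2)
h(d, Z) = sqrt(Z**2 + d**2)
-h(L(D(6, 2)), (7 + 1)**2) = -sqrt(((7 + 1)**2)**2 + (36**(3/2))**2) = -sqrt((8**2)**2 + 216**2) = -sqrt(64**2 + 46656) = -sqrt(4096 + 46656) = -sqrt(50752) = -8*sqrt(793)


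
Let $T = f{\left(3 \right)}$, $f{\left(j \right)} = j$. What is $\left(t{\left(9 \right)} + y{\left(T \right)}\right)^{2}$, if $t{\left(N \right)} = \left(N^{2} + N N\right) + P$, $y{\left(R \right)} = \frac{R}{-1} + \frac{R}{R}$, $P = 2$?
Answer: $26244$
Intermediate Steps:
$T = 3$
$y{\left(R \right)} = 1 - R$ ($y{\left(R \right)} = R \left(-1\right) + 1 = - R + 1 = 1 - R$)
$t{\left(N \right)} = 2 + 2 N^{2}$ ($t{\left(N \right)} = \left(N^{2} + N N\right) + 2 = \left(N^{2} + N^{2}\right) + 2 = 2 N^{2} + 2 = 2 + 2 N^{2}$)
$\left(t{\left(9 \right)} + y{\left(T \right)}\right)^{2} = \left(\left(2 + 2 \cdot 9^{2}\right) + \left(1 - 3\right)\right)^{2} = \left(\left(2 + 2 \cdot 81\right) + \left(1 - 3\right)\right)^{2} = \left(\left(2 + 162\right) - 2\right)^{2} = \left(164 - 2\right)^{2} = 162^{2} = 26244$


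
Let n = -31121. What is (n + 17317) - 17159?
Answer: -30963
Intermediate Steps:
(n + 17317) - 17159 = (-31121 + 17317) - 17159 = -13804 - 17159 = -30963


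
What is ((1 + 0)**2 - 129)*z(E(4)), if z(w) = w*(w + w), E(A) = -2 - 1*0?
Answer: -1024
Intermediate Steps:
E(A) = -2 (E(A) = -2 + 0 = -2)
z(w) = 2*w**2 (z(w) = w*(2*w) = 2*w**2)
((1 + 0)**2 - 129)*z(E(4)) = ((1 + 0)**2 - 129)*(2*(-2)**2) = (1**2 - 129)*(2*4) = (1 - 129)*8 = -128*8 = -1024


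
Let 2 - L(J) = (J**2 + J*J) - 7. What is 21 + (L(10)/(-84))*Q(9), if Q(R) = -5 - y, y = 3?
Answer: 59/21 ≈ 2.8095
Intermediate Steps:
L(J) = 9 - 2*J**2 (L(J) = 2 - ((J**2 + J*J) - 7) = 2 - ((J**2 + J**2) - 7) = 2 - (2*J**2 - 7) = 2 - (-7 + 2*J**2) = 2 + (7 - 2*J**2) = 9 - 2*J**2)
Q(R) = -8 (Q(R) = -5 - 1*3 = -5 - 3 = -8)
21 + (L(10)/(-84))*Q(9) = 21 + ((9 - 2*10**2)/(-84))*(-8) = 21 + ((9 - 2*100)*(-1/84))*(-8) = 21 + ((9 - 200)*(-1/84))*(-8) = 21 - 191*(-1/84)*(-8) = 21 + (191/84)*(-8) = 21 - 382/21 = 59/21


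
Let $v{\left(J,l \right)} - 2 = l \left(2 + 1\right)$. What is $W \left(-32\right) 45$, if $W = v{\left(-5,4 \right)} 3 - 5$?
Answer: $-53280$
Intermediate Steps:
$v{\left(J,l \right)} = 2 + 3 l$ ($v{\left(J,l \right)} = 2 + l \left(2 + 1\right) = 2 + l 3 = 2 + 3 l$)
$W = 37$ ($W = \left(2 + 3 \cdot 4\right) 3 - 5 = \left(2 + 12\right) 3 - 5 = 14 \cdot 3 - 5 = 42 - 5 = 37$)
$W \left(-32\right) 45 = 37 \left(-32\right) 45 = \left(-1184\right) 45 = -53280$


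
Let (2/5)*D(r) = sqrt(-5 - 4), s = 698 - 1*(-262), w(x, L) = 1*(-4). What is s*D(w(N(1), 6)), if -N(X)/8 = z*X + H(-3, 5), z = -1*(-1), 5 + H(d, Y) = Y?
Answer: 7200*I ≈ 7200.0*I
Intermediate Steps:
H(d, Y) = -5 + Y
z = 1
N(X) = -8*X (N(X) = -8*(1*X + (-5 + 5)) = -8*(X + 0) = -8*X)
w(x, L) = -4
s = 960 (s = 698 + 262 = 960)
D(r) = 15*I/2 (D(r) = 5*sqrt(-5 - 4)/2 = 5*sqrt(-9)/2 = 5*(3*I)/2 = 15*I/2)
s*D(w(N(1), 6)) = 960*(15*I/2) = 7200*I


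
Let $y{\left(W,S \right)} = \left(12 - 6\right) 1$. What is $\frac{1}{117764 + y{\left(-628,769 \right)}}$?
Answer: $\frac{1}{117770} \approx 8.4911 \cdot 10^{-6}$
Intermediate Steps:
$y{\left(W,S \right)} = 6$ ($y{\left(W,S \right)} = 6 \cdot 1 = 6$)
$\frac{1}{117764 + y{\left(-628,769 \right)}} = \frac{1}{117764 + 6} = \frac{1}{117770}$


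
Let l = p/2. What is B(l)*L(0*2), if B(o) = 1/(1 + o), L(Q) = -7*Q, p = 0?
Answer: 0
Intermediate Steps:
l = 0 (l = 0/2 = 0*(½) = 0)
B(l)*L(0*2) = (-0*2)/(1 + 0) = (-7*0)/1 = 1*0 = 0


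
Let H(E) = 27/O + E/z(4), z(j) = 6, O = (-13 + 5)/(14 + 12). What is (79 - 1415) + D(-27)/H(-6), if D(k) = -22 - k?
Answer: -94860/71 ≈ -1336.1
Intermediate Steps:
O = -4/13 (O = -8/26 = -8*1/26 = -4/13 ≈ -0.30769)
H(E) = -351/4 + E/6 (H(E) = 27/(-4/13) + E/6 = 27*(-13/4) + E*(⅙) = -351/4 + E/6)
(79 - 1415) + D(-27)/H(-6) = (79 - 1415) + (-22 - 1*(-27))/(-351/4 + (⅙)*(-6)) = -1336 + (-22 + 27)/(-351/4 - 1) = -1336 + 5/(-355/4) = -1336 + 5*(-4/355) = -1336 - 4/71 = -94860/71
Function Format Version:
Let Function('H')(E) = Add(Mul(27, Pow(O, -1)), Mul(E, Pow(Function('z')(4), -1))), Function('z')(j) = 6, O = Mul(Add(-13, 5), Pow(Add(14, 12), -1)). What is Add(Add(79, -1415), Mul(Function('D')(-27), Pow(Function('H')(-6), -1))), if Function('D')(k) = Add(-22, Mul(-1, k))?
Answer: Rational(-94860, 71) ≈ -1336.1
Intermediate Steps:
O = Rational(-4, 13) (O = Mul(-8, Pow(26, -1)) = Mul(-8, Rational(1, 26)) = Rational(-4, 13) ≈ -0.30769)
Function('H')(E) = Add(Rational(-351, 4), Mul(Rational(1, 6), E)) (Function('H')(E) = Add(Mul(27, Pow(Rational(-4, 13), -1)), Mul(E, Pow(6, -1))) = Add(Mul(27, Rational(-13, 4)), Mul(E, Rational(1, 6))) = Add(Rational(-351, 4), Mul(Rational(1, 6), E)))
Add(Add(79, -1415), Mul(Function('D')(-27), Pow(Function('H')(-6), -1))) = Add(Add(79, -1415), Mul(Add(-22, Mul(-1, -27)), Pow(Add(Rational(-351, 4), Mul(Rational(1, 6), -6)), -1))) = Add(-1336, Mul(Add(-22, 27), Pow(Add(Rational(-351, 4), -1), -1))) = Add(-1336, Mul(5, Pow(Rational(-355, 4), -1))) = Add(-1336, Mul(5, Rational(-4, 355))) = Add(-1336, Rational(-4, 71)) = Rational(-94860, 71)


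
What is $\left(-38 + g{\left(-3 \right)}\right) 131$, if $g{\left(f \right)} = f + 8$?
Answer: $-4323$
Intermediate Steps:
$g{\left(f \right)} = 8 + f$
$\left(-38 + g{\left(-3 \right)}\right) 131 = \left(-38 + \left(8 - 3\right)\right) 131 = \left(-38 + 5\right) 131 = \left(-33\right) 131 = -4323$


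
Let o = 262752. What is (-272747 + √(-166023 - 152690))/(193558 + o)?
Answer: -272747/456310 + I*√318713/456310 ≈ -0.59772 + 0.0012372*I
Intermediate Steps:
(-272747 + √(-166023 - 152690))/(193558 + o) = (-272747 + √(-166023 - 152690))/(193558 + 262752) = (-272747 + √(-318713))/456310 = (-272747 + I*√318713)*(1/456310) = -272747/456310 + I*√318713/456310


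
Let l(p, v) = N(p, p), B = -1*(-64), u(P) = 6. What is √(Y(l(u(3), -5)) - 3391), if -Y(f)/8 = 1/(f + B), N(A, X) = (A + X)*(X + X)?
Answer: I*√2292342/26 ≈ 58.233*I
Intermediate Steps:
B = 64
N(A, X) = 2*X*(A + X) (N(A, X) = (A + X)*(2*X) = 2*X*(A + X))
l(p, v) = 4*p² (l(p, v) = 2*p*(p + p) = 2*p*(2*p) = 4*p²)
Y(f) = -8/(64 + f) (Y(f) = -8/(f + 64) = -8/(64 + f))
√(Y(l(u(3), -5)) - 3391) = √(-8/(64 + 4*6²) - 3391) = √(-8/(64 + 4*36) - 3391) = √(-8/(64 + 144) - 3391) = √(-8/208 - 3391) = √(-8*1/208 - 3391) = √(-1/26 - 3391) = √(-88167/26) = I*√2292342/26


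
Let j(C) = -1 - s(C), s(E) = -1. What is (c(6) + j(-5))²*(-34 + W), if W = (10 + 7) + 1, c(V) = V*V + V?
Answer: -28224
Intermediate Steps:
c(V) = V + V² (c(V) = V² + V = V + V²)
W = 18 (W = 17 + 1 = 18)
j(C) = 0 (j(C) = -1 - 1*(-1) = -1 + 1 = 0)
(c(6) + j(-5))²*(-34 + W) = (6*(1 + 6) + 0)²*(-34 + 18) = (6*7 + 0)²*(-16) = (42 + 0)²*(-16) = 42²*(-16) = 1764*(-16) = -28224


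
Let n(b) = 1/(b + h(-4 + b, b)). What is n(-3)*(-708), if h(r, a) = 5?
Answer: -354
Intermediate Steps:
n(b) = 1/(5 + b) (n(b) = 1/(b + 5) = 1/(5 + b))
n(-3)*(-708) = -708/(5 - 3) = -708/2 = (½)*(-708) = -354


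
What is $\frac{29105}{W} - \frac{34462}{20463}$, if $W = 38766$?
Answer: $- \frac{82264253}{88140962} \approx -0.93333$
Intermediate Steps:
$\frac{29105}{W} - \frac{34462}{20463} = \frac{29105}{38766} - \frac{34462}{20463} = - \frac{82264253}{88140962}$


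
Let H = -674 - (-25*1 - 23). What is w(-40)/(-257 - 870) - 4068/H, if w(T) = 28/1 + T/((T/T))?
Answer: 2296074/352751 ≈ 6.5090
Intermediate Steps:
w(T) = 28 + T (w(T) = 28*1 + T/1 = 28 + T*1 = 28 + T)
H = -626 (H = -674 - (-25 - 23) = -674 - 1*(-48) = -674 + 48 = -626)
w(-40)/(-257 - 870) - 4068/H = (28 - 40)/(-257 - 870) - 4068/(-626) = -12/(-1127) - 4068*(-1/626) = -12*(-1/1127) + 2034/313 = 12/1127 + 2034/313 = 2296074/352751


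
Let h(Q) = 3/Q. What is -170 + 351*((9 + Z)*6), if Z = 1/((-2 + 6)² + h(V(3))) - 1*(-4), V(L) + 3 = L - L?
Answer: 136742/5 ≈ 27348.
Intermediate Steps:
V(L) = -3 (V(L) = -3 + (L - L) = -3 + 0 = -3)
Z = 61/15 (Z = 1/((-2 + 6)² + 3/(-3)) - 1*(-4) = 1/(4² + 3*(-⅓)) + 4 = 1/(16 - 1) + 4 = 1/15 + 4 = 61/15 ≈ 4.0667)
-170 + 351*((9 + Z)*6) = -170 + 351*((9 + 61/15)*6) = -170 + 351*((196/15)*6) = -170 + 351*(392/5) = -170 + 137592/5 = 136742/5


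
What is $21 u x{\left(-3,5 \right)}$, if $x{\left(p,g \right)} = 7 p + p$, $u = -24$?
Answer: $12096$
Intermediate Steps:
$x{\left(p,g \right)} = 8 p$
$21 u x{\left(-3,5 \right)} = 21 \left(-24\right) 8 \left(-3\right) = \left(-504\right) \left(-24\right) = 12096$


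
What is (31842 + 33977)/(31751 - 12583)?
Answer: 65819/19168 ≈ 3.4338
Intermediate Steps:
(31842 + 33977)/(31751 - 12583) = 65819/19168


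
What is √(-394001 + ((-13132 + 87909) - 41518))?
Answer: I*√360742 ≈ 600.62*I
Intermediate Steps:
√(-394001 + ((-13132 + 87909) - 41518)) = √(-394001 + (74777 - 41518)) = √(-394001 + 33259) = √(-360742) = I*√360742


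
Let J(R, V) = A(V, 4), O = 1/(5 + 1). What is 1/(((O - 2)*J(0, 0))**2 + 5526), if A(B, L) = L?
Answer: 9/50218 ≈ 0.00017922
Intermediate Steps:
O = 1/6 ≈ 0.16667
J(R, V) = 4
1/(((O - 2)*J(0, 0))**2 + 5526) = 1/(((1/6 - 2)*4)**2 + 5526) = 1/((-11/6*4)**2 + 5526) = 1/((-22/3)**2 + 5526) = 1/(484/9 + 5526) = 1/(50218/9) = 9/50218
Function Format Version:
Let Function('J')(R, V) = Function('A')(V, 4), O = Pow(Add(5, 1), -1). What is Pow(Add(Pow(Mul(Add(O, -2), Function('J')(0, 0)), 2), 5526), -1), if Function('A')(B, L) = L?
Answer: Rational(9, 50218) ≈ 0.00017922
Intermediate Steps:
O = Rational(1, 6) (O = Pow(6, -1) = Rational(1, 6) ≈ 0.16667)
Function('J')(R, V) = 4
Pow(Add(Pow(Mul(Add(O, -2), Function('J')(0, 0)), 2), 5526), -1) = Pow(Add(Pow(Mul(Add(Rational(1, 6), -2), 4), 2), 5526), -1) = Pow(Add(Pow(Mul(Rational(-11, 6), 4), 2), 5526), -1) = Pow(Add(Pow(Rational(-22, 3), 2), 5526), -1) = Pow(Add(Rational(484, 9), 5526), -1) = Pow(Rational(50218, 9), -1) = Rational(9, 50218)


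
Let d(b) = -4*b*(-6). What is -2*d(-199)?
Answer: 9552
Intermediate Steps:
d(b) = 24*b
-2*d(-199) = -48*(-199) = -2*(-4776) = 9552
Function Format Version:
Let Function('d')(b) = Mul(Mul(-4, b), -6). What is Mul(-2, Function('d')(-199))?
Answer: 9552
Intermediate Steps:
Function('d')(b) = Mul(24, b)
Mul(-2, Function('d')(-199)) = Mul(-2, Mul(24, -199)) = Mul(-2, -4776) = 9552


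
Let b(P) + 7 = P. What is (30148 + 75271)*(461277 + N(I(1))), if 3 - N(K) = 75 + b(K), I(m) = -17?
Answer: 48622299951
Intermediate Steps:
b(P) = -7 + P
N(K) = -65 - K (N(K) = 3 - (75 + (-7 + K)) = 3 - (68 + K) = 3 + (-68 - K) = -65 - K)
(30148 + 75271)*(461277 + N(I(1))) = (30148 + 75271)*(461277 + (-65 - 1*(-17))) = 105419*(461277 + (-65 + 17)) = 105419*(461277 - 48) = 105419*461229 = 48622299951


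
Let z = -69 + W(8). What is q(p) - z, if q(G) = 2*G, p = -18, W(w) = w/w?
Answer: 32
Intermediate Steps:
W(w) = 1
z = -68 (z = -69 + 1 = -68)
q(p) - z = 2*(-18) - 1*(-68) = -36 + 68 = 32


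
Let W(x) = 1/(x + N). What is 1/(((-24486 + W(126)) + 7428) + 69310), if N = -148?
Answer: 22/1149543 ≈ 1.9138e-5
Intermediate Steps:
W(x) = 1/(-148 + x) (W(x) = 1/(x - 148) = 1/(-148 + x))
1/(((-24486 + W(126)) + 7428) + 69310) = 1/(((-24486 + 1/(-148 + 126)) + 7428) + 69310) = 1/(((-24486 + 1/(-22)) + 7428) + 69310) = 1/(((-24486 - 1/22) + 7428) + 69310) = 1/((-538693/22 + 7428) + 69310) = 1/(-375277/22 + 69310) = 1/(1149543/22) = 22/1149543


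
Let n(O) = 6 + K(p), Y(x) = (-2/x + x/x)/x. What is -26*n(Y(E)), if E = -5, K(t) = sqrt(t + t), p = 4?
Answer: -156 - 52*sqrt(2) ≈ -229.54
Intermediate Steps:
K(t) = sqrt(2)*sqrt(t) (K(t) = sqrt(2*t) = sqrt(2)*sqrt(t))
Y(x) = (1 - 2/x)/x (Y(x) = (-2/x + 1)/x = (1 - 2/x)/x)
n(O) = 6 + 2*sqrt(2) (n(O) = 6 + sqrt(2)*sqrt(4) = 6 + sqrt(2)*2 = 6 + 2*sqrt(2))
-26*n(Y(E)) = -26*(6 + 2*sqrt(2)) = -156 - 52*sqrt(2)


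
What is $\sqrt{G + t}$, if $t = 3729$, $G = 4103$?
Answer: $2 \sqrt{1958} \approx 88.499$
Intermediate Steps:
$\sqrt{G + t} = \sqrt{4103 + 3729} = \sqrt{7832} = 2 \sqrt{1958}$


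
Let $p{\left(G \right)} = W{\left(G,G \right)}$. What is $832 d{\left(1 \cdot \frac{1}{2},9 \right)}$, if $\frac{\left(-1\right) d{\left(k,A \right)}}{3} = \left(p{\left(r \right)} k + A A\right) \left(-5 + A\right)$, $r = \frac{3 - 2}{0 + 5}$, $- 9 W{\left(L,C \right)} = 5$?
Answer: $- \frac{2417792}{3} \approx -8.0593 \cdot 10^{5}$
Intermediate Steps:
$W{\left(L,C \right)} = - \frac{5}{9}$ ($W{\left(L,C \right)} = \left(- \frac{1}{9}\right) 5 = - \frac{5}{9}$)
$r = \frac{1}{5}$ ($r = 1 \cdot \frac{1}{5} = \frac{1}{5} \approx 0.2$)
$p{\left(G \right)} = - \frac{5}{9}$
$d{\left(k,A \right)} = - 3 \left(-5 + A\right) \left(A^{2} - \frac{5 k}{9}\right)$ ($d{\left(k,A \right)} = - 3 \left(- \frac{5 k}{9} + A A\right) \left(-5 + A\right) = - 3 \left(- \frac{5 k}{9} + A^{2}\right) \left(-5 + A\right) = - 3 \left(A^{2} - \frac{5 k}{9}\right) \left(-5 + A\right) = - 3 \left(-5 + A\right) \left(A^{2} - \frac{5 k}{9}\right)$)
$832 d{\left(1 \cdot \frac{1}{2},9 \right)} = 832 \left(- 3 \cdot 9^{3} + 15 \cdot 9^{2} - \frac{25 \cdot 1 \cdot \frac{1}{2}}{3} + \frac{5}{3} \cdot 9 \cdot 1 \cdot \frac{1}{2}\right) = 832 \left(\left(-3\right) 729 + 15 \cdot 81 - \frac{25 \cdot 1 \cdot \frac{1}{2}}{3} + \frac{5}{3} \cdot 9 \cdot 1 \cdot \frac{1}{2}\right) = 832 \left(-2187 + 1215 - \frac{25}{6} + \frac{5}{3} \cdot 9 \cdot \frac{1}{2}\right) = 832 \left(-2187 + 1215 - \frac{25}{6} + \frac{15}{2}\right) = 832 \left(- \frac{2906}{3}\right) = - \frac{2417792}{3}$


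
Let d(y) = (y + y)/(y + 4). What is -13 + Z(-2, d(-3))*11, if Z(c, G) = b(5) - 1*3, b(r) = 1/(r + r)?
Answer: -449/10 ≈ -44.900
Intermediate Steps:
b(r) = 1/(2*r)
d(y) = 2*y/(4 + y) (d(y) = (2*y)/(4 + y) = 2*y/(4 + y))
Z(c, G) = -29/10 (Z(c, G) = (1/2)/5 - 1*3 = (1/2)*(1/5) - 3 = 1/10 - 3 = -29/10)
-13 + Z(-2, d(-3))*11 = -13 - 29/10*11 = -13 - 319/10 = -449/10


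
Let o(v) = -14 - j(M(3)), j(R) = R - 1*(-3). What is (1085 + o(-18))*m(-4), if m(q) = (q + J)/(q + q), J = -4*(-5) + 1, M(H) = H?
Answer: -18105/8 ≈ -2263.1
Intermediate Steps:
j(R) = 3 + R (j(R) = R + 3 = 3 + R)
J = 21 (J = 20 + 1 = 21)
o(v) = -20 (o(v) = -14 - (3 + 3) = -14 - 1*6 = -14 - 6 = -20)
m(q) = (21 + q)/(2*q) (m(q) = (q + 21)/(q + q) = (21 + q)/((2*q)) = (21 + q)*(1/(2*q)) = (21 + q)/(2*q))
(1085 + o(-18))*m(-4) = (1085 - 20)*((½)*(21 - 4)/(-4)) = 1065*((½)*(-¼)*17) = 1065*(-17/8) = -18105/8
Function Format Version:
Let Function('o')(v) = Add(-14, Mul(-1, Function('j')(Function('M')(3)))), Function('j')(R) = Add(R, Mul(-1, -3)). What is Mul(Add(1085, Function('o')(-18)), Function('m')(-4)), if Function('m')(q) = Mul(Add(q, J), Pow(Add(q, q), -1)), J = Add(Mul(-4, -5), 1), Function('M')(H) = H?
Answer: Rational(-18105, 8) ≈ -2263.1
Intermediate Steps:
Function('j')(R) = Add(3, R) (Function('j')(R) = Add(R, 3) = Add(3, R))
J = 21 (J = Add(20, 1) = 21)
Function('o')(v) = -20 (Function('o')(v) = Add(-14, Mul(-1, Add(3, 3))) = Add(-14, Mul(-1, 6)) = Add(-14, -6) = -20)
Function('m')(q) = Mul(Rational(1, 2), Pow(q, -1), Add(21, q)) (Function('m')(q) = Mul(Add(q, 21), Pow(Add(q, q), -1)) = Mul(Add(21, q), Pow(Mul(2, q), -1)) = Mul(Add(21, q), Mul(Rational(1, 2), Pow(q, -1))) = Mul(Rational(1, 2), Pow(q, -1), Add(21, q)))
Mul(Add(1085, Function('o')(-18)), Function('m')(-4)) = Mul(Add(1085, -20), Mul(Rational(1, 2), Pow(-4, -1), Add(21, -4))) = Mul(1065, Mul(Rational(1, 2), Rational(-1, 4), 17)) = Mul(1065, Rational(-17, 8)) = Rational(-18105, 8)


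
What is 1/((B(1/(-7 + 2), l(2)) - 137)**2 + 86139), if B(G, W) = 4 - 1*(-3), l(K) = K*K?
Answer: 1/103039 ≈ 9.7051e-6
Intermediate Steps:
l(K) = K**2
B(G, W) = 7 (B(G, W) = 4 + 3 = 7)
1/((B(1/(-7 + 2), l(2)) - 137)**2 + 86139) = 1/((7 - 137)**2 + 86139) = 1/((-130)**2 + 86139) = 1/(16900 + 86139) = 1/103039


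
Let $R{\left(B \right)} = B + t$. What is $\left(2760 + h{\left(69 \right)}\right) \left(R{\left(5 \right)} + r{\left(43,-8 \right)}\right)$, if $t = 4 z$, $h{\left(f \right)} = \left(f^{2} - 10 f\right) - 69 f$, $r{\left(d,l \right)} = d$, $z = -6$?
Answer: $49680$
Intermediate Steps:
$h{\left(f \right)} = f^{2} - 79 f$
$t = -24$ ($t = 4 \left(-6\right) = -24$)
$R{\left(B \right)} = -24 + B$ ($R{\left(B \right)} = B - 24 = -24 + B$)
$\left(2760 + h{\left(69 \right)}\right) \left(R{\left(5 \right)} + r{\left(43,-8 \right)}\right) = \left(2760 + 69 \left(-79 + 69\right)\right) \left(\left(-24 + 5\right) + 43\right) = \left(2760 + 69 \left(-10\right)\right) \left(-19 + 43\right) = \left(2760 - 690\right) 24 = 2070 \cdot 24 = 49680$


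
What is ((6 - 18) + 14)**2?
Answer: 4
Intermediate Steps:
((6 - 18) + 14)**2 = (-12 + 14)**2 = 2**2 = 4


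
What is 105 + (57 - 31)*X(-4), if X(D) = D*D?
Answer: 521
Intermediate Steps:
X(D) = D²
105 + (57 - 31)*X(-4) = 105 + (57 - 31)*(-4)² = 105 + 26*16 = 105 + 416 = 521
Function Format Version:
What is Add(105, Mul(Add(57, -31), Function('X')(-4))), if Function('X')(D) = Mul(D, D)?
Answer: 521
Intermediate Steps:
Function('X')(D) = Pow(D, 2)
Add(105, Mul(Add(57, -31), Function('X')(-4))) = Add(105, Mul(Add(57, -31), Pow(-4, 2))) = Add(105, Mul(26, 16)) = Add(105, 416) = 521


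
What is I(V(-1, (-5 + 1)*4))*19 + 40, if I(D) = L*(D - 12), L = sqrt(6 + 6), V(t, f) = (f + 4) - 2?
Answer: 40 - 988*sqrt(3) ≈ -1671.3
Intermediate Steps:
V(t, f) = 2 + f (V(t, f) = (4 + f) - 2 = 2 + f)
L = 2*sqrt(3) (L = sqrt(12) = 2*sqrt(3) ≈ 3.4641)
I(D) = 2*sqrt(3)*(-12 + D) (I(D) = (2*sqrt(3))*(D - 12) = (2*sqrt(3))*(-12 + D) = 2*sqrt(3)*(-12 + D))
I(V(-1, (-5 + 1)*4))*19 + 40 = (2*sqrt(3)*(-12 + (2 + (-5 + 1)*4)))*19 + 40 = (2*sqrt(3)*(-12 + (2 - 4*4)))*19 + 40 = (2*sqrt(3)*(-12 + (2 - 16)))*19 + 40 = (2*sqrt(3)*(-12 - 14))*19 + 40 = (2*sqrt(3)*(-26))*19 + 40 = -52*sqrt(3)*19 + 40 = -988*sqrt(3) + 40 = 40 - 988*sqrt(3)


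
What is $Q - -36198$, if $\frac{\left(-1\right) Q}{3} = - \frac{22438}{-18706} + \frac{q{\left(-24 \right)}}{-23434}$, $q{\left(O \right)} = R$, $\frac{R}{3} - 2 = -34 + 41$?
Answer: $\frac{7933024595451}{219178202} \approx 36194.0$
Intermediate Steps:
$R = 27$ ($R = 6 + 3 \left(-34 + 41\right) = 6 + 3 \cdot 7 = 6 + 21 = 27$)
$q{\left(O \right)} = 27$
$Q = - \frac{787960545}{219178202}$ ($Q = - 3 \left(- \frac{22438}{-18706} + \frac{27}{-23434}\right) = - 3 \left(\left(-22438\right) \left(- \frac{1}{18706}\right) + 27 \left(- \frac{1}{23434}\right)\right) = - 3 \left(\frac{11219}{9353} - \frac{27}{23434}\right) = \left(-3\right) \frac{262653515}{219178202} = - \frac{787960545}{219178202} \approx -3.5951$)
$Q - -36198 = - \frac{787960545}{219178202} - -36198 = - \frac{787960545}{219178202} + 36198 = \frac{7933024595451}{219178202}$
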